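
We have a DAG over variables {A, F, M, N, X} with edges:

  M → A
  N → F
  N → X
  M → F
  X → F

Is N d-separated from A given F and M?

Yes — N and A are d-separated given {F, M}.

We examine all 2 paths between N and A:
Path 1: N → X → F ← M → A
  M is a fork here and M is conditioned on, so the path is blocked at M.
Path 2: N → F ← M → A
  M is a fork here and M is conditioned on, so the path is blocked at M.
All paths are blocked; N ⊥ A | {F, M} holds.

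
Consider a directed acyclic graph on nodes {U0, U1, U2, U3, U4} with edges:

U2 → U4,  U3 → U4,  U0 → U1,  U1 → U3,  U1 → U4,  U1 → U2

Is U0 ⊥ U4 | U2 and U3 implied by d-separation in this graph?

No

Enumerating the 3 paths from U0 to U4 and testing each for blocking by {U2, U3}:
Path 1: U0 → U1 → U3 → U4
  U3 is a chain here and U3 is conditioned on, so the path is blocked at U3.
Path 2: U0 → U1 → U2 → U4
  U2 is a chain here and U2 is conditioned on, so the path is blocked at U2.
Path 3: U0 → U1 → U4
  U1 is a chain and U1 is not conditioned on — no node blocks this path, so it is active.
Because an active path exists, U0 and U4 are not d-separated.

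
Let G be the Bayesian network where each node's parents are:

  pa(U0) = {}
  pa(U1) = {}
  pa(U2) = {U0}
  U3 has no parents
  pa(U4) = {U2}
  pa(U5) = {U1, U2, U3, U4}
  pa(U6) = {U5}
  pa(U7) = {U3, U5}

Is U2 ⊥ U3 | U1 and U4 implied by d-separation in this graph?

There are 4 undirected paths between U2 and U3; checking each against the conditioning set {U1, U4}:
Path 1: U2 → U4 → U5 → U7 ← U3
  U4 is a chain here and U4 is conditioned on, so the path is blocked at U4.
Path 2: U2 → U4 → U5 ← U3
  U4 is a chain here and U4 is conditioned on, so the path is blocked at U4.
Path 3: U2 → U5 → U7 ← U3
  U7 is a collider here and neither U7 nor any of its descendants is conditioned on, so the collider stays closed — the path is blocked at U7.
Path 4: U2 → U5 ← U3
  U5 is a collider here and neither U5 nor any of its descendants is conditioned on, so the collider stays closed — the path is blocked at U5.
Since every path is blocked, d-separation holds.

Yes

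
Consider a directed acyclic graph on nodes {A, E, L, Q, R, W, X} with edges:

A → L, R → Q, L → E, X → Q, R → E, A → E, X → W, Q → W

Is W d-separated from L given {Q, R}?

Yes

Enumerating the 4 paths from W to L and testing each for blocking by {Q, R}:
Path 1: W ← Q ← R → E ← A → L
  Q is a chain here and Q is conditioned on, so the path is blocked at Q.
Path 2: W ← Q ← R → E ← L
  Q is a chain here and Q is conditioned on, so the path is blocked at Q.
Path 3: W ← X → Q ← R → E ← A → L
  R is a fork here and R is conditioned on, so the path is blocked at R.
Path 4: W ← X → Q ← R → E ← L
  R is a fork here and R is conditioned on, so the path is blocked at R.
Every path is blocked, so W and L are d-separated given {Q, R}.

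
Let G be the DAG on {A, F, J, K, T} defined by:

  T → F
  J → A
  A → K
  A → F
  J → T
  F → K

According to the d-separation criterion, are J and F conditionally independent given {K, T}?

No

3 paths connect J and F; each must be blocked for d-separation to hold:
  1. J → A → F — A:chain[open] ⇒ active
  2. J → A → K ← F — A:chain[open]; K:collider[open] ⇒ active
  3. J → T → F — T:chain[blocks] ⇒ blocked
Since the path J → A → F is active, J and F are not d-separated given {K, T}.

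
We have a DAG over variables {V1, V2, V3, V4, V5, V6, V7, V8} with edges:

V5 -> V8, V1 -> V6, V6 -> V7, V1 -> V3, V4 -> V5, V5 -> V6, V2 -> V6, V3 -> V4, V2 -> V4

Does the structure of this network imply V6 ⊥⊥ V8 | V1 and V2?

No — V6 and V8 are not d-separated given {V1, V2}.

Enumerating the 3 paths from V6 to V8 and testing each for blocking by {V1, V2}:
  1. V6 ← V5 → V8 — V5:fork[open] ⇒ active
  2. V6 ← V1 → V3 → V4 → V5 → V8 — V1:fork[blocks]; V3:chain[open]; V4:chain[open]; V5:chain[open] ⇒ blocked
  3. V6 ← V2 → V4 → V5 → V8 — V2:fork[blocks]; V4:chain[open]; V5:chain[open] ⇒ blocked
Since the path V6 ← V5 → V8 is active, V6 and V8 are not d-separated given {V1, V2}.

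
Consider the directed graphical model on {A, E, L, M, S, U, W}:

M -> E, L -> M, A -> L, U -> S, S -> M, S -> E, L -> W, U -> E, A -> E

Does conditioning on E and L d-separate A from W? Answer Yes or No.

Yes

Enumerating the 4 paths from A to W and testing each for blocking by {E, L}:
Path 1: A → E ← M ← L → W
  L is a fork here and L is conditioned on, so the path is blocked at L.
Path 2: A → E ← U → S → M ← L → W
  L is a fork here and L is conditioned on, so the path is blocked at L.
Path 3: A → E ← S → M ← L → W
  L is a fork here and L is conditioned on, so the path is blocked at L.
Path 4: A → L → W
  L is a chain here and L is conditioned on, so the path is blocked at L.
Since every path is blocked, d-separation holds.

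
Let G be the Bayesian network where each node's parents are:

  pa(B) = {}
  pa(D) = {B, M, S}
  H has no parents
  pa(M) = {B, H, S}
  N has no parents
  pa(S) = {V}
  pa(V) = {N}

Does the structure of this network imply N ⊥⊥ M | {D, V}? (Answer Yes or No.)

Yes — N and M are d-separated given {D, V}.

Enumerating the 3 paths from N to M and testing each for blocking by {D, V}:
Path 1: N → V → S → D ← B → M
  V is a chain here and V is conditioned on, so the path is blocked at V.
Path 2: N → V → S → D ← M
  V is a chain here and V is conditioned on, so the path is blocked at V.
Path 3: N → V → S → M
  V is a chain here and V is conditioned on, so the path is blocked at V.
Since every path is blocked, d-separation holds.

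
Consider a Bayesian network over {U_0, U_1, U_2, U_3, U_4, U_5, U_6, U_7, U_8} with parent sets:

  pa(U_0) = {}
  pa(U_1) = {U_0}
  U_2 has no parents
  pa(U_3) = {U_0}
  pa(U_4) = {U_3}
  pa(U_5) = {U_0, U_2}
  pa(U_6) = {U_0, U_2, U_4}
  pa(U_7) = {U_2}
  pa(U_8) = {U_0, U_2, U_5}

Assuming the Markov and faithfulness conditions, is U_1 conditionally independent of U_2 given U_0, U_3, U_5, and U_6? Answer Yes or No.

Yes

6 paths connect U_1 and U_2; each must be blocked for d-separation to hold:
Path 1: U_1 ← U_0 → U_6 ← U_2
  U_0 is a fork here and U_0 is conditioned on, so the path is blocked at U_0.
Path 2: U_1 ← U_0 → U_5 ← U_2
  U_0 is a fork here and U_0 is conditioned on, so the path is blocked at U_0.
Path 3: U_1 ← U_0 → U_5 → U_8 ← U_2
  U_0 is a fork here and U_0 is conditioned on, so the path is blocked at U_0.
Path 4: U_1 ← U_0 → U_3 → U_4 → U_6 ← U_2
  U_0 is a fork here and U_0 is conditioned on, so the path is blocked at U_0.
Path 5: U_1 ← U_0 → U_8 ← U_2
  U_0 is a fork here and U_0 is conditioned on, so the path is blocked at U_0.
Path 6: U_1 ← U_0 → U_8 ← U_5 ← U_2
  U_0 is a fork here and U_0 is conditioned on, so the path is blocked at U_0.
All paths are blocked; U_1 ⊥ U_2 | {U_0, U_3, U_5, U_6} holds.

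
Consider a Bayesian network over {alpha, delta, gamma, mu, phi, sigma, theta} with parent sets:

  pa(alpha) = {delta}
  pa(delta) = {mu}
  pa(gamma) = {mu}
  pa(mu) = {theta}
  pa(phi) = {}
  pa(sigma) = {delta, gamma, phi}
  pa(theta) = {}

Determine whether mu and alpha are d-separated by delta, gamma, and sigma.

Enumerating the 2 paths from mu to alpha and testing each for blocking by {delta, gamma, sigma}:
Path 1: mu → gamma → sigma ← delta → alpha
  gamma is a chain here and gamma is conditioned on, so the path is blocked at gamma.
Path 2: mu → delta → alpha
  delta is a chain here and delta is conditioned on, so the path is blocked at delta.
All paths are blocked; mu ⊥ alpha | {delta, gamma, sigma} holds.

Yes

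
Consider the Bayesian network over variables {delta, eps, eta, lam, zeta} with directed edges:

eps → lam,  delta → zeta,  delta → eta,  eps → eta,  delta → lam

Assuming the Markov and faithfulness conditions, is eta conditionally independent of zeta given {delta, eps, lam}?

We examine all 2 paths between eta and zeta:
Path 1: eta ← eps → lam ← delta → zeta
  eps is a fork here and eps is conditioned on, so the path is blocked at eps.
Path 2: eta ← delta → zeta
  delta is a fork here and delta is conditioned on, so the path is blocked at delta.
Since every path is blocked, d-separation holds.

Yes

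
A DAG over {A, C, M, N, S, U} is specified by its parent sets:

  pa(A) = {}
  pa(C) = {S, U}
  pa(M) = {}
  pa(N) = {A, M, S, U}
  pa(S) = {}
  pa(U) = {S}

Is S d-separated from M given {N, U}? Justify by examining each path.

No

3 paths connect S and M; each must be blocked for d-separation to hold:
Path 1: S → U → N ← M
  U is a chain here and U is conditioned on, so the path is blocked at U.
Path 2: S → N ← M
  N is a collider and N is conditioned on, which opens it — no node blocks this path, so it is active.
Path 3: S → C ← U → N ← M
  C is a collider here and neither C nor any of its descendants is conditioned on, so the collider stays closed — the path is blocked at C.
Because an active path exists, S and M are not d-separated.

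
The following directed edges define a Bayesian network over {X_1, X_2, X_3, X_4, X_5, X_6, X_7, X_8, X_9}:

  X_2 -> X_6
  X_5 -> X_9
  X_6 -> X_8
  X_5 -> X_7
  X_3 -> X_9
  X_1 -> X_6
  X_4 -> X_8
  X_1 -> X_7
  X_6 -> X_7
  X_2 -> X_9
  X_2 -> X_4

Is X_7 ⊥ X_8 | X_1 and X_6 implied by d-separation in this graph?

Yes

There are 6 undirected paths between X_7 and X_8; checking each against the conditioning set {X_1, X_6}:
Path 1: X_7 ← X_5 → X_9 ← X_2 → X_6 → X_8
  X_9 is a collider here and neither X_9 nor any of its descendants is conditioned on, so the collider stays closed — the path is blocked at X_9.
Path 2: X_7 ← X_5 → X_9 ← X_2 → X_4 → X_8
  X_9 is a collider here and neither X_9 nor any of its descendants is conditioned on, so the collider stays closed — the path is blocked at X_9.
Path 3: X_7 ← X_6 → X_8
  X_6 is a fork here and X_6 is conditioned on, so the path is blocked at X_6.
Path 4: X_7 ← X_6 ← X_2 → X_4 → X_8
  X_6 is a chain here and X_6 is conditioned on, so the path is blocked at X_6.
Path 5: X_7 ← X_1 → X_6 → X_8
  X_1 is a fork here and X_1 is conditioned on, so the path is blocked at X_1.
Path 6: X_7 ← X_1 → X_6 ← X_2 → X_4 → X_8
  X_1 is a fork here and X_1 is conditioned on, so the path is blocked at X_1.
Since every path is blocked, d-separation holds.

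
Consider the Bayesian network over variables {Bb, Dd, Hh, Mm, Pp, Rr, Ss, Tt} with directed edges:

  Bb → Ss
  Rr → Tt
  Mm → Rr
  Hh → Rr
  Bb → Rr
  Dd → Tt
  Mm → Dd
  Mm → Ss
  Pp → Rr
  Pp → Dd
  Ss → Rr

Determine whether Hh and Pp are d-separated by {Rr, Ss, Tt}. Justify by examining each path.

5 paths connect Hh and Pp; each must be blocked for d-separation to hold:
  1. Hh → Rr ← Pp — Rr:collider[open] ⇒ active
  2. Hh → Rr ← Ss ← Mm → Dd ← Pp — Rr:collider[open]; Ss:chain[blocks]; Mm:fork[open]; Dd:collider[open] ⇒ blocked
  3. Hh → Rr → Tt ← Dd ← Pp — Rr:chain[blocks]; Tt:collider[open]; Dd:chain[open] ⇒ blocked
  4. Hh → Rr ← Mm → Dd ← Pp — Rr:collider[open]; Mm:fork[open]; Dd:collider[open] ⇒ active
  5. Hh → Rr ← Bb → Ss ← Mm → Dd ← Pp — Rr:collider[open]; Bb:fork[open]; Ss:collider[open]; Mm:fork[open]; Dd:collider[open] ⇒ active
Because an active path exists, Hh and Pp are not d-separated.

No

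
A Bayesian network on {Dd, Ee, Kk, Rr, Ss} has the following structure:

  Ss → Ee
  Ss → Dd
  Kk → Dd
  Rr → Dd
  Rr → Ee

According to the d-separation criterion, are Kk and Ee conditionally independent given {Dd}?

No — Kk and Ee are not d-separated given {Dd}.

Enumerating the 2 paths from Kk to Ee and testing each for blocking by {Dd}:
Path 1: Kk → Dd ← Rr → Ee
  Dd is a collider and Dd is conditioned on, which opens it; Rr is a fork and Rr is not conditioned on — no node blocks this path, so it is active.
Path 2: Kk → Dd ← Ss → Ee
  Dd is a collider and Dd is conditioned on, which opens it; Ss is a fork and Ss is not conditioned on — no node blocks this path, so it is active.
Because an active path exists, Kk and Ee are not d-separated.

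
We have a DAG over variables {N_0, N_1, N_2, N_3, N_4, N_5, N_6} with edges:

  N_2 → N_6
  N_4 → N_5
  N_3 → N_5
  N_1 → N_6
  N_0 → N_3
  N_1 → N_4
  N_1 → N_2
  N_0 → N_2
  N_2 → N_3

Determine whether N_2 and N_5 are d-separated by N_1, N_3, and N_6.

Yes — N_2 and N_5 are d-separated given {N_1, N_3, N_6}.

Enumerating the 4 paths from N_2 to N_5 and testing each for blocking by {N_1, N_3, N_6}:
Path 1: N_2 ← N_1 → N_4 → N_5
  N_1 is a fork here and N_1 is conditioned on, so the path is blocked at N_1.
Path 2: N_2 ← N_0 → N_3 → N_5
  N_3 is a chain here and N_3 is conditioned on, so the path is blocked at N_3.
Path 3: N_2 → N_3 → N_5
  N_3 is a chain here and N_3 is conditioned on, so the path is blocked at N_3.
Path 4: N_2 → N_6 ← N_1 → N_4 → N_5
  N_1 is a fork here and N_1 is conditioned on, so the path is blocked at N_1.
Every path is blocked, so N_2 and N_5 are d-separated given {N_1, N_3, N_6}.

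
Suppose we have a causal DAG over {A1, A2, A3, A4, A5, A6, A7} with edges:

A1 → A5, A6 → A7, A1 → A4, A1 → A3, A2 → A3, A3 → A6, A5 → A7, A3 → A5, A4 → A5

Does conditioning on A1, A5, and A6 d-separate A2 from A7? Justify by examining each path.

Yes

4 paths connect A2 and A7; each must be blocked for d-separation to hold:
Path 1: A2 → A3 → A6 → A7
  A6 is a chain here and A6 is conditioned on, so the path is blocked at A6.
Path 2: A2 → A3 ← A1 → A4 → A5 → A7
  A1 is a fork here and A1 is conditioned on, so the path is blocked at A1.
Path 3: A2 → A3 ← A1 → A5 → A7
  A1 is a fork here and A1 is conditioned on, so the path is blocked at A1.
Path 4: A2 → A3 → A5 → A7
  A5 is a chain here and A5 is conditioned on, so the path is blocked at A5.
Every path is blocked, so A2 and A7 are d-separated given {A1, A5, A6}.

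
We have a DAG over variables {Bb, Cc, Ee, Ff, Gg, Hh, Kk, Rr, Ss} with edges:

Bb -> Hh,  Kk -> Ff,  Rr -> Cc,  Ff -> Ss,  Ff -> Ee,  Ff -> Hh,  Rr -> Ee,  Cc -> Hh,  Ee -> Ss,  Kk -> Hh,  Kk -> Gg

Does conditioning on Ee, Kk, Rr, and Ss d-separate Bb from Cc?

Yes

We examine all 5 paths between Bb and Cc:
Path 1: Bb → Hh ← Kk → Ff → Ss ← Ee ← Rr → Cc
  Hh is a collider here and neither Hh nor any of its descendants is conditioned on, so the collider stays closed — the path is blocked at Hh.
Path 2: Bb → Hh ← Kk → Ff → Ee ← Rr → Cc
  Hh is a collider here and neither Hh nor any of its descendants is conditioned on, so the collider stays closed — the path is blocked at Hh.
Path 3: Bb → Hh ← Ff → Ss ← Ee ← Rr → Cc
  Hh is a collider here and neither Hh nor any of its descendants is conditioned on, so the collider stays closed — the path is blocked at Hh.
Path 4: Bb → Hh ← Ff → Ee ← Rr → Cc
  Hh is a collider here and neither Hh nor any of its descendants is conditioned on, so the collider stays closed — the path is blocked at Hh.
Path 5: Bb → Hh ← Cc
  Hh is a collider here and neither Hh nor any of its descendants is conditioned on, so the collider stays closed — the path is blocked at Hh.
All paths are blocked; Bb ⊥ Cc | {Ee, Kk, Rr, Ss} holds.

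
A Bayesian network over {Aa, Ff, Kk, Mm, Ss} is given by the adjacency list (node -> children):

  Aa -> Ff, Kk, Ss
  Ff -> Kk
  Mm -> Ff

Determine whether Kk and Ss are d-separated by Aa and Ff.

Yes

There are 2 undirected paths between Kk and Ss; checking each against the conditioning set {Aa, Ff}:
Path 1: Kk ← Ff ← Aa → Ss
  Ff is a chain here and Ff is conditioned on, so the path is blocked at Ff.
Path 2: Kk ← Aa → Ss
  Aa is a fork here and Aa is conditioned on, so the path is blocked at Aa.
All paths are blocked; Kk ⊥ Ss | {Aa, Ff} holds.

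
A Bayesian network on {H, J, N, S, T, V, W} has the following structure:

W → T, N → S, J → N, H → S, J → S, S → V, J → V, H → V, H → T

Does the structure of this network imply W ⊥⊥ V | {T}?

We examine all 4 paths between W and V:
  1. W → T ← H → S ← J → V — T:collider[open]; H:fork[open]; S:collider[blocks]; J:fork[open] ⇒ blocked
  2. W → T ← H → S → V — T:collider[open]; H:fork[open]; S:chain[open] ⇒ active
  3. W → T ← H → S ← N ← J → V — T:collider[open]; H:fork[open]; S:collider[blocks]; N:chain[open]; J:fork[open] ⇒ blocked
  4. W → T ← H → V — T:collider[open]; H:fork[open] ⇒ active
Since the path W → T ← H → S → V is active, W and V are not d-separated given {T}.

No — W and V are not d-separated given {T}.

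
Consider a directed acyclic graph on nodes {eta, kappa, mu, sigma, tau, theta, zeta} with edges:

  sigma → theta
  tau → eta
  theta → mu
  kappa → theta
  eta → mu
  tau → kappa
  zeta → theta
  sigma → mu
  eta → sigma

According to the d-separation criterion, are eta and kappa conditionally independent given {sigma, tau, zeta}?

Yes

There are 5 undirected paths between eta and kappa; checking each against the conditioning set {sigma, tau, zeta}:
Path 1: eta ← tau → kappa
  tau is a fork here and tau is conditioned on, so the path is blocked at tau.
Path 2: eta → sigma → theta ← kappa
  sigma is a chain here and sigma is conditioned on, so the path is blocked at sigma.
Path 3: eta → sigma → mu ← theta ← kappa
  sigma is a chain here and sigma is conditioned on, so the path is blocked at sigma.
Path 4: eta → mu ← theta ← kappa
  mu is a collider here and neither mu nor any of its descendants is conditioned on, so the collider stays closed — the path is blocked at mu.
Path 5: eta → mu ← sigma → theta ← kappa
  mu is a collider here and neither mu nor any of its descendants is conditioned on, so the collider stays closed — the path is blocked at mu.
Since every path is blocked, d-separation holds.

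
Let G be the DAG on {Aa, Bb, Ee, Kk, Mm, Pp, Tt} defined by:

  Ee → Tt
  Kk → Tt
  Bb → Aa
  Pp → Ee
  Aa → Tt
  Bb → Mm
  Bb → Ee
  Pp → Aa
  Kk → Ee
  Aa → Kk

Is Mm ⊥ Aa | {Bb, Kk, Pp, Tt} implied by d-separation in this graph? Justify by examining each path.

6 paths connect Mm and Aa; each must be blocked for d-separation to hold:
Path 1: Mm ← Bb → Aa
  Bb is a fork here and Bb is conditioned on, so the path is blocked at Bb.
Path 2: Mm ← Bb → Ee → Tt ← Kk ← Aa
  Bb is a fork here and Bb is conditioned on, so the path is blocked at Bb.
Path 3: Mm ← Bb → Ee → Tt ← Aa
  Bb is a fork here and Bb is conditioned on, so the path is blocked at Bb.
Path 4: Mm ← Bb → Ee ← Kk → Tt ← Aa
  Bb is a fork here and Bb is conditioned on, so the path is blocked at Bb.
Path 5: Mm ← Bb → Ee ← Kk ← Aa
  Bb is a fork here and Bb is conditioned on, so the path is blocked at Bb.
Path 6: Mm ← Bb → Ee ← Pp → Aa
  Bb is a fork here and Bb is conditioned on, so the path is blocked at Bb.
Every path is blocked, so Mm and Aa are d-separated given {Bb, Kk, Pp, Tt}.

Yes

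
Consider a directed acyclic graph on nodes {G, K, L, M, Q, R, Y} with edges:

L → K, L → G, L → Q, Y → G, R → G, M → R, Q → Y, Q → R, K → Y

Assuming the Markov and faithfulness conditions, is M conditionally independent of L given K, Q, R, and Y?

We examine all 6 paths between M and L:
Path 1: M → R → G ← L
  R is a chain here and R is conditioned on, so the path is blocked at R.
Path 2: M → R → G ← Y ← K ← L
  R is a chain here and R is conditioned on, so the path is blocked at R.
Path 3: M → R → G ← Y ← Q ← L
  R is a chain here and R is conditioned on, so the path is blocked at R.
Path 4: M → R ← Q ← L
  Q is a chain here and Q is conditioned on, so the path is blocked at Q.
Path 5: M → R ← Q → Y → G ← L
  Q is a fork here and Q is conditioned on, so the path is blocked at Q.
Path 6: M → R ← Q → Y ← K ← L
  Q is a fork here and Q is conditioned on, so the path is blocked at Q.
All paths are blocked; M ⊥ L | {K, Q, R, Y} holds.

Yes — M and L are d-separated given {K, Q, R, Y}.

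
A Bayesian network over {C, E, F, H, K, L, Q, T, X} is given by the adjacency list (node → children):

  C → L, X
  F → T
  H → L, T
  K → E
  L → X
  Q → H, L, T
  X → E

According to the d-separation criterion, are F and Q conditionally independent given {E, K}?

Yes

There are 3 undirected paths between F and Q; checking each against the conditioning set {E, K}:
Path 1: F → T ← H ← Q
  T is a collider here and neither T nor any of its descendants is conditioned on, so the collider stays closed — the path is blocked at T.
Path 2: F → T ← H → L ← Q
  T is a collider here and neither T nor any of its descendants is conditioned on, so the collider stays closed — the path is blocked at T.
Path 3: F → T ← Q
  T is a collider here and neither T nor any of its descendants is conditioned on, so the collider stays closed — the path is blocked at T.
All paths are blocked; F ⊥ Q | {E, K} holds.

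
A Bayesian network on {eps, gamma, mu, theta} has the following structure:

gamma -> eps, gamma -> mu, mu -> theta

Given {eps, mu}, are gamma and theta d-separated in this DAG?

The only undirected path from gamma to theta is:
Path 1: gamma → mu → theta
  mu is a chain here and mu is conditioned on, so the path is blocked at mu.
Every path is blocked, so gamma and theta are d-separated given {eps, mu}.

Yes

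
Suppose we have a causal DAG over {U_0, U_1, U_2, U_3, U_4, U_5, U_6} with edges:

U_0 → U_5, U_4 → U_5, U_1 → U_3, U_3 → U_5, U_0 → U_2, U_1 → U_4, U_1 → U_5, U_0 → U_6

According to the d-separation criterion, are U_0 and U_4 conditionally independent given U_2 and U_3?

Yes — U_0 and U_4 are d-separated given {U_2, U_3}.

We examine all 3 paths between U_0 and U_4:
  1. U_0 → U_5 ← U_1 → U_4 — U_5:collider[blocks]; U_1:fork[open] ⇒ blocked
  2. U_0 → U_5 ← U_3 ← U_1 → U_4 — U_5:collider[blocks]; U_3:chain[blocks]; U_1:fork[open] ⇒ blocked
  3. U_0 → U_5 ← U_4 — U_5:collider[blocks] ⇒ blocked
All paths are blocked; U_0 ⊥ U_4 | {U_2, U_3} holds.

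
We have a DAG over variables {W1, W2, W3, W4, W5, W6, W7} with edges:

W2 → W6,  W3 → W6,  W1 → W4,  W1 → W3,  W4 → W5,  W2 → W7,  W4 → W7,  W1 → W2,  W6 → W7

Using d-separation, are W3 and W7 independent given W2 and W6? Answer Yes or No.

No

There are 6 undirected paths between W3 and W7; checking each against the conditioning set {W2, W6}:
  1. W3 → W6 ← W2 → W7 — W6:collider[open]; W2:fork[blocks] ⇒ blocked
  2. W3 → W6 ← W2 ← W1 → W4 → W7 — W6:collider[open]; W2:chain[blocks]; W1:fork[open]; W4:chain[open] ⇒ blocked
  3. W3 → W6 → W7 — W6:chain[blocks] ⇒ blocked
  4. W3 ← W1 → W2 → W6 → W7 — W1:fork[open]; W2:chain[blocks]; W6:chain[blocks] ⇒ blocked
  5. W3 ← W1 → W2 → W7 — W1:fork[open]; W2:chain[blocks] ⇒ blocked
  6. W3 ← W1 → W4 → W7 — W1:fork[open]; W4:chain[open] ⇒ active
Since the path W3 ← W1 → W4 → W7 is active, W3 and W7 are not d-separated given {W2, W6}.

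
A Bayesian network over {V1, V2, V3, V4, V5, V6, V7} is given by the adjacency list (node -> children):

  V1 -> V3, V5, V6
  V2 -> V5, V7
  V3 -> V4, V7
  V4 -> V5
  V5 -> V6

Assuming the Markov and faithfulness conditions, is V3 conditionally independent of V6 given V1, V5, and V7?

Yes

6 paths connect V3 and V6; each must be blocked for d-separation to hold:
Path 1: V3 → V4 → V5 → V6
  V5 is a chain here and V5 is conditioned on, so the path is blocked at V5.
Path 2: V3 → V4 → V5 ← V1 → V6
  V1 is a fork here and V1 is conditioned on, so the path is blocked at V1.
Path 3: V3 → V7 ← V2 → V5 → V6
  V5 is a chain here and V5 is conditioned on, so the path is blocked at V5.
Path 4: V3 → V7 ← V2 → V5 ← V1 → V6
  V1 is a fork here and V1 is conditioned on, so the path is blocked at V1.
Path 5: V3 ← V1 → V6
  V1 is a fork here and V1 is conditioned on, so the path is blocked at V1.
Path 6: V3 ← V1 → V5 → V6
  V1 is a fork here and V1 is conditioned on, so the path is blocked at V1.
Every path is blocked, so V3 and V6 are d-separated given {V1, V5, V7}.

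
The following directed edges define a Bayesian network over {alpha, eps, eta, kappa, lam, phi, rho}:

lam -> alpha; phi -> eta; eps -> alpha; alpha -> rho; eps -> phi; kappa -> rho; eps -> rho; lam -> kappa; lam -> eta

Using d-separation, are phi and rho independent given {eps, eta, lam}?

There are 6 undirected paths between phi and rho; checking each against the conditioning set {eps, eta, lam}:
Path 1: phi ← eps → alpha ← lam → kappa → rho
  eps is a fork here and eps is conditioned on, so the path is blocked at eps.
Path 2: phi ← eps → alpha → rho
  eps is a fork here and eps is conditioned on, so the path is blocked at eps.
Path 3: phi ← eps → rho
  eps is a fork here and eps is conditioned on, so the path is blocked at eps.
Path 4: phi → eta ← lam → alpha ← eps → rho
  lam is a fork here and lam is conditioned on, so the path is blocked at lam.
Path 5: phi → eta ← lam → alpha → rho
  lam is a fork here and lam is conditioned on, so the path is blocked at lam.
Path 6: phi → eta ← lam → kappa → rho
  lam is a fork here and lam is conditioned on, so the path is blocked at lam.
Every path is blocked, so phi and rho are d-separated given {eps, eta, lam}.

Yes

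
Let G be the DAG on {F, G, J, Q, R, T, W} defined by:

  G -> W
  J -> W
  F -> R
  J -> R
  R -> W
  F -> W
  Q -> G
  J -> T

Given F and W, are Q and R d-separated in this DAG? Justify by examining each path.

There are 3 undirected paths between Q and R; checking each against the conditioning set {F, W}:
  1. Q → G → W ← R — G:chain[open]; W:collider[open] ⇒ active
  2. Q → G → W ← J → R — G:chain[open]; W:collider[open]; J:fork[open] ⇒ active
  3. Q → G → W ← F → R — G:chain[open]; W:collider[open]; F:fork[blocks] ⇒ blocked
Since the path Q → G → W ← R is active, Q and R are not d-separated given {F, W}.

No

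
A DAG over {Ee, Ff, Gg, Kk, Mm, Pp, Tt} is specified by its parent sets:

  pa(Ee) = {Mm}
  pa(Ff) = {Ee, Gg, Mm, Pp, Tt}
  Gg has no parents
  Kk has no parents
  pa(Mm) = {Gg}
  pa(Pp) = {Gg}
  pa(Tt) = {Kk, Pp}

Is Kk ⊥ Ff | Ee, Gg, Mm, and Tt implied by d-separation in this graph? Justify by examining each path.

5 paths connect Kk and Ff; each must be blocked for d-separation to hold:
  1. Kk → Tt ← Pp ← Gg → Mm → Ff — Tt:collider[open]; Pp:chain[open]; Gg:fork[blocks]; Mm:chain[blocks] ⇒ blocked
  2. Kk → Tt ← Pp ← Gg → Mm → Ee → Ff — Tt:collider[open]; Pp:chain[open]; Gg:fork[blocks]; Mm:chain[blocks]; Ee:chain[blocks] ⇒ blocked
  3. Kk → Tt ← Pp ← Gg → Ff — Tt:collider[open]; Pp:chain[open]; Gg:fork[blocks] ⇒ blocked
  4. Kk → Tt ← Pp → Ff — Tt:collider[open]; Pp:fork[open] ⇒ active
  5. Kk → Tt → Ff — Tt:chain[blocks] ⇒ blocked
At least one path is unblocked, so d-separation fails.

No — Kk and Ff are not d-separated given {Ee, Gg, Mm, Tt}.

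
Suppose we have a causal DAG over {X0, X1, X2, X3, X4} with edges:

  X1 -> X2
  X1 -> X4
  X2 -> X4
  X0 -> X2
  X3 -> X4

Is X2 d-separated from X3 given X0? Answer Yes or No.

There are 2 undirected paths between X2 and X3; checking each against the conditioning set {X0}:
Path 1: X2 → X4 ← X3
  X4 is a collider here and neither X4 nor any of its descendants is conditioned on, so the collider stays closed — the path is blocked at X4.
Path 2: X2 ← X1 → X4 ← X3
  X4 is a collider here and neither X4 nor any of its descendants is conditioned on, so the collider stays closed — the path is blocked at X4.
All paths are blocked; X2 ⊥ X3 | {X0} holds.

Yes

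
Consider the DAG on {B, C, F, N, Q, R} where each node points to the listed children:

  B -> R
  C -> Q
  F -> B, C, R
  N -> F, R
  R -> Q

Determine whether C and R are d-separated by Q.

No

We examine all 4 paths between C and R:
Path 1: C → Q ← R
  Q is a collider and Q is conditioned on, which opens it — no node blocks this path, so it is active.
Path 2: C ← F → R
  F is a fork and F is not conditioned on — no node blocks this path, so it is active.
Path 3: C ← F → B → R
  F is a fork and F is not conditioned on; B is a chain and B is not conditioned on — no node blocks this path, so it is active.
Path 4: C ← F ← N → R
  F is a chain and F is not conditioned on; N is a fork and N is not conditioned on — no node blocks this path, so it is active.
Since the path C → Q ← R is active, C and R are not d-separated given {Q}.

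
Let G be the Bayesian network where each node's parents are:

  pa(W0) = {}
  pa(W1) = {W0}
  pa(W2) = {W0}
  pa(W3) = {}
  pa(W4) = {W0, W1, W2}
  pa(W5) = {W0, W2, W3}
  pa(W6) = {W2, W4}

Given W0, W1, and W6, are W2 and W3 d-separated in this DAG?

Yes — W2 and W3 are d-separated given {W0, W1, W6}.

There are 6 undirected paths between W2 and W3; checking each against the conditioning set {W0, W1, W6}:
Path 1: W2 → W4 ← W1 ← W0 → W5 ← W3
  W1 is a chain here and W1 is conditioned on, so the path is blocked at W1.
Path 2: W2 → W4 ← W0 → W5 ← W3
  W0 is a fork here and W0 is conditioned on, so the path is blocked at W0.
Path 3: W2 → W6 ← W4 ← W1 ← W0 → W5 ← W3
  W1 is a chain here and W1 is conditioned on, so the path is blocked at W1.
Path 4: W2 → W6 ← W4 ← W0 → W5 ← W3
  W0 is a fork here and W0 is conditioned on, so the path is blocked at W0.
Path 5: W2 → W5 ← W3
  W5 is a collider here and neither W5 nor any of its descendants is conditioned on, so the collider stays closed — the path is blocked at W5.
Path 6: W2 ← W0 → W5 ← W3
  W0 is a fork here and W0 is conditioned on, so the path is blocked at W0.
All paths are blocked; W2 ⊥ W3 | {W0, W1, W6} holds.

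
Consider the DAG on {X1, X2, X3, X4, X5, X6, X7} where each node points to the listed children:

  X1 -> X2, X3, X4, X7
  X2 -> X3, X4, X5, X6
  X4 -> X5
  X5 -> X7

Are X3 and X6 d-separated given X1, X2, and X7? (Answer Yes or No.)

Enumerating the 6 paths from X3 to X6 and testing each for blocking by {X1, X2, X7}:
  1. X3 ← X2 → X6 — X2:fork[blocks] ⇒ blocked
  2. X3 ← X1 → X7 ← X5 ← X4 ← X2 → X6 — X1:fork[blocks]; X7:collider[open]; X5:chain[open]; X4:chain[open]; X2:fork[blocks] ⇒ blocked
  3. X3 ← X1 → X7 ← X5 ← X2 → X6 — X1:fork[blocks]; X7:collider[open]; X5:chain[open]; X2:fork[blocks] ⇒ blocked
  4. X3 ← X1 → X4 → X5 ← X2 → X6 — X1:fork[blocks]; X4:chain[open]; X5:collider[open]; X2:fork[blocks] ⇒ blocked
  5. X3 ← X1 → X4 ← X2 → X6 — X1:fork[blocks]; X4:collider[open]; X2:fork[blocks] ⇒ blocked
  6. X3 ← X1 → X2 → X6 — X1:fork[blocks]; X2:chain[blocks] ⇒ blocked
All paths are blocked; X3 ⊥ X6 | {X1, X2, X7} holds.

Yes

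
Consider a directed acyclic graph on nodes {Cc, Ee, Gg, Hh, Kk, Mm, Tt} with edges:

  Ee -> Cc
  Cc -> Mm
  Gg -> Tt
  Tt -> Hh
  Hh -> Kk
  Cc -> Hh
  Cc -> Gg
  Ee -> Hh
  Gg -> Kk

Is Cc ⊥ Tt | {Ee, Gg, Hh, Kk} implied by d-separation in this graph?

We examine all 6 paths between Cc and Tt:
Path 1: Cc → Hh ← Tt
  Hh is a collider and Hh is conditioned on, which opens it — no node blocks this path, so it is active.
Path 2: Cc → Hh → Kk ← Gg → Tt
  Hh is a chain here and Hh is conditioned on, so the path is blocked at Hh.
Path 3: Cc → Gg → Tt
  Gg is a chain here and Gg is conditioned on, so the path is blocked at Gg.
Path 4: Cc → Gg → Kk ← Hh ← Tt
  Gg is a chain here and Gg is conditioned on, so the path is blocked at Gg.
Path 5: Cc ← Ee → Hh ← Tt
  Ee is a fork here and Ee is conditioned on, so the path is blocked at Ee.
Path 6: Cc ← Ee → Hh → Kk ← Gg → Tt
  Ee is a fork here and Ee is conditioned on, so the path is blocked at Ee.
Because an active path exists, Cc and Tt are not d-separated.

No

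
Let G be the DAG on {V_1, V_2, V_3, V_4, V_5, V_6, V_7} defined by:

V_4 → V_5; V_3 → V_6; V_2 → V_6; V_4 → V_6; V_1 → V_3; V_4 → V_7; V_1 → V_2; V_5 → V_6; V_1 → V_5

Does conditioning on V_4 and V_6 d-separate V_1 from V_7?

Enumerating the 6 paths from V_1 to V_7 and testing each for blocking by {V_4, V_6}:
Path 1: V_1 → V_5 ← V_4 → V_7
  V_4 is a fork here and V_4 is conditioned on, so the path is blocked at V_4.
Path 2: V_1 → V_5 → V_6 ← V_4 → V_7
  V_4 is a fork here and V_4 is conditioned on, so the path is blocked at V_4.
Path 3: V_1 → V_3 → V_6 ← V_4 → V_7
  V_4 is a fork here and V_4 is conditioned on, so the path is blocked at V_4.
Path 4: V_1 → V_3 → V_6 ← V_5 ← V_4 → V_7
  V_4 is a fork here and V_4 is conditioned on, so the path is blocked at V_4.
Path 5: V_1 → V_2 → V_6 ← V_4 → V_7
  V_4 is a fork here and V_4 is conditioned on, so the path is blocked at V_4.
Path 6: V_1 → V_2 → V_6 ← V_5 ← V_4 → V_7
  V_4 is a fork here and V_4 is conditioned on, so the path is blocked at V_4.
Since every path is blocked, d-separation holds.

Yes — V_1 and V_7 are d-separated given {V_4, V_6}.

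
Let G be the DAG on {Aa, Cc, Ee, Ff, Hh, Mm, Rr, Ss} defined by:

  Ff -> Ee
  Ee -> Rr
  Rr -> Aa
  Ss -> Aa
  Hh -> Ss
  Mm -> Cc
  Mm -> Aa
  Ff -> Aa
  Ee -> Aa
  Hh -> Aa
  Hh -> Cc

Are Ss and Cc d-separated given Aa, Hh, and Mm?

Yes — Ss and Cc are d-separated given {Aa, Hh, Mm}.

4 paths connect Ss and Cc; each must be blocked for d-separation to hold:
  1. Ss → Aa ← Hh → Cc — Aa:collider[open]; Hh:fork[blocks] ⇒ blocked
  2. Ss → Aa ← Mm → Cc — Aa:collider[open]; Mm:fork[blocks] ⇒ blocked
  3. Ss ← Hh → Aa ← Mm → Cc — Hh:fork[blocks]; Aa:collider[open]; Mm:fork[blocks] ⇒ blocked
  4. Ss ← Hh → Cc — Hh:fork[blocks] ⇒ blocked
Every path is blocked, so Ss and Cc are d-separated given {Aa, Hh, Mm}.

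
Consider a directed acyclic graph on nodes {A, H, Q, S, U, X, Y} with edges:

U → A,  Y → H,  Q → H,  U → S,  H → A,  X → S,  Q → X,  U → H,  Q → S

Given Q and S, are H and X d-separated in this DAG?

6 paths connect H and X; each must be blocked for d-separation to hold:
Path 1: H → A ← U → S ← Q → X
  A is a collider here and neither A nor any of its descendants is conditioned on, so the collider stays closed — the path is blocked at A.
Path 2: H → A ← U → S ← X
  A is a collider here and neither A nor any of its descendants is conditioned on, so the collider stays closed — the path is blocked at A.
Path 3: H ← Q → S ← X
  Q is a fork here and Q is conditioned on, so the path is blocked at Q.
Path 4: H ← Q → X
  Q is a fork here and Q is conditioned on, so the path is blocked at Q.
Path 5: H ← U → S ← Q → X
  Q is a fork here and Q is conditioned on, so the path is blocked at Q.
Path 6: H ← U → S ← X
  U is a fork and U is not conditioned on; S is a collider and S is conditioned on, which opens it — no node blocks this path, so it is active.
Since the path H ← U → S ← X is active, H and X are not d-separated given {Q, S}.

No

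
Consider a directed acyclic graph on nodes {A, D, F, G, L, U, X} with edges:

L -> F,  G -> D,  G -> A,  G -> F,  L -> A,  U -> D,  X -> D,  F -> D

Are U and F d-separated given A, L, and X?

We examine all 3 paths between U and F:
  1. U → D ← F — D:collider[blocks] ⇒ blocked
  2. U → D ← G → F — D:collider[blocks]; G:fork[open] ⇒ blocked
  3. U → D ← G → A ← L → F — D:collider[blocks]; G:fork[open]; A:collider[open]; L:fork[blocks] ⇒ blocked
All paths are blocked; U ⊥ F | {A, L, X} holds.

Yes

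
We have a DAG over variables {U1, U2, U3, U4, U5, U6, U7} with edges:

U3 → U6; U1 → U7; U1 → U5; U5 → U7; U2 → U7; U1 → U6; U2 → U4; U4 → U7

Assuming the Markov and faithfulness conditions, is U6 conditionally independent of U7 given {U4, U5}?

Enumerating the 2 paths from U6 to U7 and testing each for blocking by {U4, U5}:
  1. U6 ← U1 → U5 → U7 — U1:fork[open]; U5:chain[blocks] ⇒ blocked
  2. U6 ← U1 → U7 — U1:fork[open] ⇒ active
Since the path U6 ← U1 → U7 is active, U6 and U7 are not d-separated given {U4, U5}.

No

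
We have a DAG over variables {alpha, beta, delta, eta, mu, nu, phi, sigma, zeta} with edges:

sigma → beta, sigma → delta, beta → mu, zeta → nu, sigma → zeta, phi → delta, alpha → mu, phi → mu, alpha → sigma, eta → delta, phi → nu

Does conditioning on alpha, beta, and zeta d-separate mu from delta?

6 paths connect mu and delta; each must be blocked for d-separation to hold:
  1. mu ← alpha → sigma → delta — alpha:fork[blocks]; sigma:chain[open] ⇒ blocked
  2. mu ← alpha → sigma → zeta → nu ← phi → delta — alpha:fork[blocks]; sigma:chain[open]; zeta:chain[blocks]; nu:collider[blocks]; phi:fork[open] ⇒ blocked
  3. mu ← phi → nu ← zeta ← sigma → delta — phi:fork[open]; nu:collider[blocks]; zeta:chain[blocks]; sigma:fork[open] ⇒ blocked
  4. mu ← phi → delta — phi:fork[open] ⇒ active
  5. mu ← beta ← sigma → delta — beta:chain[blocks]; sigma:fork[open] ⇒ blocked
  6. mu ← beta ← sigma → zeta → nu ← phi → delta — beta:chain[blocks]; sigma:fork[open]; zeta:chain[blocks]; nu:collider[blocks]; phi:fork[open] ⇒ blocked
Since the path mu ← phi → delta is active, mu and delta are not d-separated given {alpha, beta, zeta}.

No — mu and delta are not d-separated given {alpha, beta, zeta}.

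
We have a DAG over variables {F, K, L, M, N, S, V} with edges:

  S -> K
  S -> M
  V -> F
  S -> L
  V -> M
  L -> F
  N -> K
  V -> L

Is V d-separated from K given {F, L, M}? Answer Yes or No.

Enumerating the 3 paths from V to K and testing each for blocking by {F, L, M}:
  1. V → L ← S → K — L:collider[open]; S:fork[open] ⇒ active
  2. V → M ← S → K — M:collider[open]; S:fork[open] ⇒ active
  3. V → F ← L ← S → K — F:collider[open]; L:chain[blocks]; S:fork[open] ⇒ blocked
Since the path V → L ← S → K is active, V and K are not d-separated given {F, L, M}.

No — V and K are not d-separated given {F, L, M}.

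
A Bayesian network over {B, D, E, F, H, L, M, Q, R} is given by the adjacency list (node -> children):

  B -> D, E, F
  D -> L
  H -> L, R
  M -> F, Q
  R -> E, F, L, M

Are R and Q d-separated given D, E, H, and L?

5 paths connect R and Q; each must be blocked for d-separation to hold:
Path 1: R → F ← M → Q
  F is a collider here and neither F nor any of its descendants is conditioned on, so the collider stays closed — the path is blocked at F.
Path 2: R → M → Q
  M is a chain and M is not conditioned on — no node blocks this path, so it is active.
Path 3: R → E ← B → F ← M → Q
  F is a collider here and neither F nor any of its descendants is conditioned on, so the collider stays closed — the path is blocked at F.
Path 4: R → L ← D ← B → F ← M → Q
  D is a chain here and D is conditioned on, so the path is blocked at D.
Path 5: R ← H → L ← D ← B → F ← M → Q
  H is a fork here and H is conditioned on, so the path is blocked at H.
Because an active path exists, R and Q are not d-separated.

No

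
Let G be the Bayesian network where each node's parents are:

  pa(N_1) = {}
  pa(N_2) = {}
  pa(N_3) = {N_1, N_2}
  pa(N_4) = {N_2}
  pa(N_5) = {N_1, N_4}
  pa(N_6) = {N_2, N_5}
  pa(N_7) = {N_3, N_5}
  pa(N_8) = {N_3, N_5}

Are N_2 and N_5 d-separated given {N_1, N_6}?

No — N_2 and N_5 are not d-separated given {N_1, N_6}.

Enumerating the 5 paths from N_2 to N_5 and testing each for blocking by {N_1, N_6}:
Path 1: N_2 → N_4 → N_5
  N_4 is a chain and N_4 is not conditioned on — no node blocks this path, so it is active.
Path 2: N_2 → N_6 ← N_5
  N_6 is a collider and N_6 is conditioned on, which opens it — no node blocks this path, so it is active.
Path 3: N_2 → N_3 ← N_1 → N_5
  N_3 is a collider here and neither N_3 nor any of its descendants is conditioned on, so the collider stays closed — the path is blocked at N_3.
Path 4: N_2 → N_3 → N_7 ← N_5
  N_7 is a collider here and neither N_7 nor any of its descendants is conditioned on, so the collider stays closed — the path is blocked at N_7.
Path 5: N_2 → N_3 → N_8 ← N_5
  N_8 is a collider here and neither N_8 nor any of its descendants is conditioned on, so the collider stays closed — the path is blocked at N_8.
Since the path N_2 → N_4 → N_5 is active, N_2 and N_5 are not d-separated given {N_1, N_6}.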